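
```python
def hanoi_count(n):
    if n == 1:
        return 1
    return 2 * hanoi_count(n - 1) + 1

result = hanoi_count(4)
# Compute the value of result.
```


hanoi_count(4)
= 2 * hanoi_count(3) + 1
= 2 * (2 * hanoi_count(2) + 1) + 1
= 2 * (2 * (2 * hanoi_count(1) + 1) + 1) + 1
Now compute bottom-up:
hanoi_count(1) = 1
hanoi_count(2) = 2 * 1 + 1 = 3
hanoi_count(3) = 2 * 3 + 1 = 7
hanoi_count(4) = 2 * 7 + 1 = 15
= 15


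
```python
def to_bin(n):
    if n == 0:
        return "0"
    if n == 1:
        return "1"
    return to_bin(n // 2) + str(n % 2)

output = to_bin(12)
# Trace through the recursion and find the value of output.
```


to_bin(12)
= to_bin(6) + "0"
= to_bin(3) + "0" + "0"
= to_bin(1) + "1" + "0" + "0"
= "1" + "1" + "0" + "0"
= "1100"


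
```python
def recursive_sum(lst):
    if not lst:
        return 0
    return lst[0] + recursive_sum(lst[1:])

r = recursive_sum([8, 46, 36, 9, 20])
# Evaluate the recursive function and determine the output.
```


recursive_sum([8, 46, 36, 9, 20])
= 8 + recursive_sum([46, 36, 9, 20])
= 8 + 46 + recursive_sum([36, 9, 20])
= 8 + 46 + 36 + recursive_sum([9, 20])
= 8 + 46 + 36 + 9 + recursive_sum([20])
= 8 + 46 + 36 + 9 + 20 + recursive_sum([])
= 8 + 46 + 36 + 9 + 20 + 0
= 119


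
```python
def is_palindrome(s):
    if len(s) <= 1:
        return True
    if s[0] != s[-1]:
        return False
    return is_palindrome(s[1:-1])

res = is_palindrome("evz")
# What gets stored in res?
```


is_palindrome("evz")
"evz": s[0]='e' != s[-1]='z' -> False
= False


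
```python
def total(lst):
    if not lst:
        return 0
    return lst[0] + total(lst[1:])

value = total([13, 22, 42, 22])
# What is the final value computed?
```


total([13, 22, 42, 22])
= 13 + total([22, 42, 22])
= 13 + 22 + total([42, 22])
= 13 + 22 + 42 + total([22])
= 13 + 22 + 42 + 22 + total([])
= 13 + 22 + 42 + 22 + 0
= 99


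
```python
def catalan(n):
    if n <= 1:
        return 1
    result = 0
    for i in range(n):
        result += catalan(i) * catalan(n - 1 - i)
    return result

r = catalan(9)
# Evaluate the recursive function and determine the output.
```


catalan(9)
= sum of catalan(i) * catalan(9-1-i) for i in 0..8
First compute sub-values bottom-up:
  catalan(0) = 1, catalan(1) = 1
  catalan(2) = 1*1 + 1*1 = 2
  catalan(3) = 1*2 + 1*1 + 2*1 = 5
  catalan(4) = 1*5 + 1*2 + 2*1 + 5*1 = 14
  catalan(5) = 1*14 + 1*5 + 2*2 + 5*1 + 14*1 = 42
  catalan(6) = 1*42 + 1*14 + 2*5 + 5*2 + 14*1 + 42*1 = 132
  catalan(7) = 1*132 + 1*42 + 2*14 + 5*5 + 14*2 + 42*1 + 132*1 = 429
  catalan(8) = 1*429 + 1*132 + 2*42 + 5*14 + 14*5 + 42*2 + 132*1 + 429*1 = 1430
Now catalan(9):
  catalan(0)*catalan(8) = 1*1430 = 1430
  catalan(1)*catalan(7) = 1*429 = 429
  catalan(2)*catalan(6) = 2*132 = 264
  catalan(3)*catalan(5) = 5*42 = 210
  catalan(4)*catalan(4) = 14*14 = 196
  catalan(5)*catalan(3) = 42*5 = 210
  catalan(6)*catalan(2) = 132*2 = 264
  catalan(7)*catalan(1) = 429*1 = 429
  catalan(8)*catalan(0) = 1430*1 = 1430
= 1430 + 429 + 264 + 210 + 196 + 210 + 264 + 429 + 1430
= 4862


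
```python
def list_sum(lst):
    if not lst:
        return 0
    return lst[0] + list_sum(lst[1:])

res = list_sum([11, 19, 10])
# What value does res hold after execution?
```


list_sum([11, 19, 10])
= 11 + list_sum([19, 10])
= 11 + 19 + list_sum([10])
= 11 + 19 + 10 + list_sum([])
= 11 + 19 + 10 + 0
= 40


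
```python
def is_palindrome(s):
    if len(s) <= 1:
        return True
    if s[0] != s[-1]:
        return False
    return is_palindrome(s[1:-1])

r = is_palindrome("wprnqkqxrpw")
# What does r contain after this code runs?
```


is_palindrome("wprnqkqxrpw")
"wprnqkqxrpw": s[0]='w' == s[-1]='w' -> is_palindrome("prnqkqxrp")
"prnqkqxrp": s[0]='p' == s[-1]='p' -> is_palindrome("rnqkqxr")
"rnqkqxr": s[0]='r' == s[-1]='r' -> is_palindrome("nqkqx")
"nqkqx": s[0]='n' != s[-1]='x' -> False
= False


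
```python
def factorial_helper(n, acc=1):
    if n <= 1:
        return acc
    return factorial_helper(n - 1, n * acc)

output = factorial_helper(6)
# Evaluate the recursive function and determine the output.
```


factorial_helper(6, 1)
= factorial_helper(5, 6 * 1) = factorial_helper(5, 6)
= factorial_helper(4, 5 * 6) = factorial_helper(4, 30)
= factorial_helper(3, 4 * 30) = factorial_helper(3, 120)
= factorial_helper(2, 3 * 120) = factorial_helper(2, 360)
= factorial_helper(1, 2 * 360) = factorial_helper(1, 720)
n <= 1, return acc = 720


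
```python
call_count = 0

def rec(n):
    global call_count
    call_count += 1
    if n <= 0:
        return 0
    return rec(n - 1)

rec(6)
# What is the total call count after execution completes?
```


rec(6) calls rec(5) calls ... calls rec(0)
Total calls: 6 + 1 (for base case) = 7


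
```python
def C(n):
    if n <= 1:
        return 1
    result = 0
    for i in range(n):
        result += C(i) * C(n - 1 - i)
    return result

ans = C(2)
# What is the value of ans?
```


C(2)
= sum of C(i) * C(2-1-i) for i in 0..1
  C(0)*C(1) = 1*1 = 1
  C(1)*C(0) = 1*1 = 1
= 1 + 1
= 2


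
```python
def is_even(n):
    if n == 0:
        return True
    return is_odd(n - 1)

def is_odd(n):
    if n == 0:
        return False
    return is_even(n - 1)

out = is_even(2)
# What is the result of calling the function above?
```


is_even(2)
= is_odd(1)
= is_even(0)
n == 0: return True
= True


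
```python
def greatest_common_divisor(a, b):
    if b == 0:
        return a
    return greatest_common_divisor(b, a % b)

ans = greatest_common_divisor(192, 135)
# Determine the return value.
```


greatest_common_divisor(192, 135)
= greatest_common_divisor(135, 192 % 135) = greatest_common_divisor(135, 57)
= greatest_common_divisor(57, 135 % 57) = greatest_common_divisor(57, 21)
= greatest_common_divisor(21, 57 % 21) = greatest_common_divisor(21, 15)
= greatest_common_divisor(15, 21 % 15) = greatest_common_divisor(15, 6)
= greatest_common_divisor(6, 15 % 6) = greatest_common_divisor(6, 3)
= greatest_common_divisor(3, 6 % 3) = greatest_common_divisor(3, 0)
b == 0, return a = 3


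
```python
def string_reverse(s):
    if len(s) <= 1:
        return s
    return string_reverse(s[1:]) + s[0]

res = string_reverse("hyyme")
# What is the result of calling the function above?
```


string_reverse("hyyme")
= string_reverse("yyme") + "h"
= string_reverse("yme") + "y" + "h"
= string_reverse("me") + "y" + "y" + "h"
= string_reverse("e") + "m" + "y" + "y" + "h"
= "e" + "m" + "y" + "y" + "h"
= "emyyh"


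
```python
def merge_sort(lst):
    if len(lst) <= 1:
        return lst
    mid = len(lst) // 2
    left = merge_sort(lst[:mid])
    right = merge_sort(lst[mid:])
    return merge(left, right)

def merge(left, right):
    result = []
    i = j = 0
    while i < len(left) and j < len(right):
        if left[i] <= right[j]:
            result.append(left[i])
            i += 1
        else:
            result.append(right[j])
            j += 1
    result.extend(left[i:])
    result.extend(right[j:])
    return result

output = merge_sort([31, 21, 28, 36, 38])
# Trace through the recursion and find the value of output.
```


merge_sort([31, 21, 28, 36, 38])
Split into [31, 21] and [28, 36, 38]
Left sorted: [21, 31]
Right sorted: [28, 36, 38]
Merge [21, 31] and [28, 36, 38]
= [21, 28, 31, 36, 38]


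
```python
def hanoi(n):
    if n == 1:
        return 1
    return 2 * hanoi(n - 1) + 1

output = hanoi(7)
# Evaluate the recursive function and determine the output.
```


hanoi(7)
= 2 * hanoi(6) + 1
= 2 * (2 * hanoi(5) + 1) + 1
= 2 * (2 * (2 * hanoi(4) + 1) + 1) + 1
= 2 * (2 * (2 * (2 * hanoi(3) + 1) + 1) + 1) + 1
= 2 * (2 * (2 * (2 * (2 * hanoi(2) + 1) + 1) + 1) + 1) + 1
= 2 * (2 * (2 * (2 * (2 * (2 * hanoi(1) + 1) + 1) + 1) + 1) + 1) + 1
Now compute bottom-up:
hanoi(1) = 1
hanoi(2) = 2 * 1 + 1 = 3
hanoi(3) = 2 * 3 + 1 = 7
hanoi(4) = 2 * 7 + 1 = 15
hanoi(5) = 2 * 15 + 1 = 31
hanoi(6) = 2 * 31 + 1 = 63
hanoi(7) = 2 * 63 + 1 = 127
= 127


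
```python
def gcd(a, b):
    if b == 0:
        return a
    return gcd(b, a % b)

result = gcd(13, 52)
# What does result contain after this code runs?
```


gcd(13, 52)
= gcd(52, 13 % 52) = gcd(52, 13)
= gcd(13, 52 % 13) = gcd(13, 0)
b == 0, return a = 13


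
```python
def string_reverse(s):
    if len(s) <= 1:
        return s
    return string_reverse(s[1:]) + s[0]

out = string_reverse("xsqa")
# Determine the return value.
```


string_reverse("xsqa")
= string_reverse("sqa") + "x"
= string_reverse("qa") + "s" + "x"
= string_reverse("a") + "q" + "s" + "x"
= "a" + "q" + "s" + "x"
= "aqsx"


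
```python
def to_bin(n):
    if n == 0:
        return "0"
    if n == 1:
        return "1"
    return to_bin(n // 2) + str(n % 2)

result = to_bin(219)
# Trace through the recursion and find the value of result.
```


to_bin(219)
= to_bin(109) + "1"
= to_bin(54) + "1" + "1"
= to_bin(27) + "0" + "1" + "1"
= to_bin(13) + "1" + "0" + "1" + "1"
= to_bin(6) + "1" + "1" + "0" + "1" + "1"
= to_bin(3) + "0" + "1" + "1" + "0" + "1" + "1"
= to_bin(1) + "1" + "0" + "1" + "1" + "0" + "1" + "1"
= "1" + "1" + "0" + "1" + "1" + "0" + "1" + "1"
= "11011011"


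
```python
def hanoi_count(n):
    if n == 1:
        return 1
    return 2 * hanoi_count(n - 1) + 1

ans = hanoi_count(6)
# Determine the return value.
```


hanoi_count(6)
= 2 * hanoi_count(5) + 1
= 2 * (2 * hanoi_count(4) + 1) + 1
= 2 * (2 * (2 * hanoi_count(3) + 1) + 1) + 1
= 2 * (2 * (2 * (2 * hanoi_count(2) + 1) + 1) + 1) + 1
= 2 * (2 * (2 * (2 * (2 * hanoi_count(1) + 1) + 1) + 1) + 1) + 1
Now compute bottom-up:
hanoi_count(1) = 1
hanoi_count(2) = 2 * 1 + 1 = 3
hanoi_count(3) = 2 * 3 + 1 = 7
hanoi_count(4) = 2 * 7 + 1 = 15
hanoi_count(5) = 2 * 15 + 1 = 31
hanoi_count(6) = 2 * 31 + 1 = 63
= 63


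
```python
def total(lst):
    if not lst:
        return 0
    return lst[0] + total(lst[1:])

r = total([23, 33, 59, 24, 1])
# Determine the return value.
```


total([23, 33, 59, 24, 1])
= 23 + total([33, 59, 24, 1])
= 23 + 33 + total([59, 24, 1])
= 23 + 33 + 59 + total([24, 1])
= 23 + 33 + 59 + 24 + total([1])
= 23 + 33 + 59 + 24 + 1 + total([])
= 23 + 33 + 59 + 24 + 1 + 0
= 140


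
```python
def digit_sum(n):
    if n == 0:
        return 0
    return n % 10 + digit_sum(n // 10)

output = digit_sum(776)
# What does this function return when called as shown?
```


digit_sum(776)
= 6 + digit_sum(77)
= 6 + 7 + digit_sum(7)
= 6 + 7 + 7 + digit_sum(0)
= 6 + 7 + 7 + 0
= 20


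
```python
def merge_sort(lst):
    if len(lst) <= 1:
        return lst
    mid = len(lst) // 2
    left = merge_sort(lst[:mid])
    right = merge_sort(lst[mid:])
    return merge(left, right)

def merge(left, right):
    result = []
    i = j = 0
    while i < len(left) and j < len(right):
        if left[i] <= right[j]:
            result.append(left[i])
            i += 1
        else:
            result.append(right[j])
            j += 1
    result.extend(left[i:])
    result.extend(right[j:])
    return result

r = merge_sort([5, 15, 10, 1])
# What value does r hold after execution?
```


merge_sort([5, 15, 10, 1])
Split into [5, 15] and [10, 1]
Left sorted: [5, 15]
Right sorted: [1, 10]
Merge [5, 15] and [1, 10]
= [1, 5, 10, 15]


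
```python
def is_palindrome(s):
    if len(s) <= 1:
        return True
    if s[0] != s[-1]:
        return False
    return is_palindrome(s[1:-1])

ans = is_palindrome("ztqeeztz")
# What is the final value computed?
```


is_palindrome("ztqeeztz")
"ztqeeztz": s[0]='z' == s[-1]='z' -> is_palindrome("tqeezt")
"tqeezt": s[0]='t' == s[-1]='t' -> is_palindrome("qeez")
"qeez": s[0]='q' != s[-1]='z' -> False
= False


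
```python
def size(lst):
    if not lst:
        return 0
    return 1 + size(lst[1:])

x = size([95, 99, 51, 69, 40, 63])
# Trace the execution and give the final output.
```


size([95, 99, 51, 69, 40, 63])
= 1 + size([99, 51, 69, 40, 63])
= 1 + 1 + size([51, 69, 40, 63])
= 1 + 1 + 1 + size([69, 40, 63])
= 1 + 1 + 1 + 1 + size([40, 63])
= 1 + 1 + 1 + 1 + 1 + size([63])
= 1 + 1 + 1 + 1 + 1 + 1 + size([])
= 1 + 1 + 1 + 1 + 1 + 1 + 0
= 6


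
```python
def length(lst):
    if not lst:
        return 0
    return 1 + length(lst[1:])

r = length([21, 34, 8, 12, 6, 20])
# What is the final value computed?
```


length([21, 34, 8, 12, 6, 20])
= 1 + length([34, 8, 12, 6, 20])
= 1 + 1 + length([8, 12, 6, 20])
= 1 + 1 + 1 + length([12, 6, 20])
= 1 + 1 + 1 + 1 + length([6, 20])
= 1 + 1 + 1 + 1 + 1 + length([20])
= 1 + 1 + 1 + 1 + 1 + 1 + length([])
= 1 + 1 + 1 + 1 + 1 + 1 + 0
= 6


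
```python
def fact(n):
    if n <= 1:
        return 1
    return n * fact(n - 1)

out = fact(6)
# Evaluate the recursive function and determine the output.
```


fact(6)
= 6 * fact(5)
= 6 * 5 * fact(4)
= 6 * 5 * 4 * fact(3)
= 6 * 5 * 4 * 3 * fact(2)
= 6 * 5 * 4 * 3 * 2 * fact(1)
= 6 * 5 * 4 * 3 * 2 * 1
= 720


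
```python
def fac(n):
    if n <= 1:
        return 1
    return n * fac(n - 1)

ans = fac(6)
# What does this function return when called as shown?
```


fac(6)
= 6 * fac(5)
= 6 * 5 * fac(4)
= 6 * 5 * 4 * fac(3)
= 6 * 5 * 4 * 3 * fac(2)
= 6 * 5 * 4 * 3 * 2 * fac(1)
= 6 * 5 * 4 * 3 * 2 * 1
= 720


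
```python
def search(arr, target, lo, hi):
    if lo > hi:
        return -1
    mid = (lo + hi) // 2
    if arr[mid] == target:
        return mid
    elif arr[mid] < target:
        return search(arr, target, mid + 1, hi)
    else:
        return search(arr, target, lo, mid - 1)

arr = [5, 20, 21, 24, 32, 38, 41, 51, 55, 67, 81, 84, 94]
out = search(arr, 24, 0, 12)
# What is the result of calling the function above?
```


search(arr, 24, 0, 12)
lo=0, hi=12, mid=6, arr[mid]=41
41 > 24, search left half
lo=0, hi=5, mid=2, arr[mid]=21
21 < 24, search right half
lo=3, hi=5, mid=4, arr[mid]=32
32 > 24, search left half
lo=3, hi=3, mid=3, arr[mid]=24
arr[3] == 24, found at index 3
= 3


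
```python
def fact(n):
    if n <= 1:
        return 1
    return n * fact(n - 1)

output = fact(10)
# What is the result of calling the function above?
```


fact(10)
= 10 * fact(9)
= 10 * 9 * fact(8)
= 10 * 9 * 8 * fact(7)
= 10 * 9 * 8 * 7 * fact(6)
= 10 * 9 * 8 * 7 * 6 * fact(5)
= 10 * 9 * 8 * 7 * 6 * 5 * fact(4)
= 10 * 9 * 8 * 7 * 6 * 5 * 4 * fact(3)
= 10 * 9 * 8 * 7 * 6 * 5 * 4 * 3 * fact(2)
= 10 * 9 * 8 * 7 * 6 * 5 * 4 * 3 * 2 * fact(1)
= 10 * 9 * 8 * 7 * 6 * 5 * 4 * 3 * 2 * 1
= 3628800


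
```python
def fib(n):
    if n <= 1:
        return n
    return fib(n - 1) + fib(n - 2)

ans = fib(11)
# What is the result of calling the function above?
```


fib(11)
= fib(10) + fib(9)
= (fib(9) + fib(8)) + fib(9)
Computing bottom-up: fib(0)=0, fib(1)=1, fib(2)=1, fib(3)=2, fib(4)=3, fib(5)=5, fib(6)=8, fib(7)=13, fib(8)=21, fib(9)=34, fib(10)=55, fib(11)=89
= 89


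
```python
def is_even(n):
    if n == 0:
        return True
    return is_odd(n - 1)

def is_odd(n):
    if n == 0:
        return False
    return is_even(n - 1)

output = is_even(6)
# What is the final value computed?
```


is_even(6)
= is_odd(5)
= is_even(4)
= is_odd(3)
= is_even(2)
= is_odd(1)
= is_even(0)
n == 0: return True
= True


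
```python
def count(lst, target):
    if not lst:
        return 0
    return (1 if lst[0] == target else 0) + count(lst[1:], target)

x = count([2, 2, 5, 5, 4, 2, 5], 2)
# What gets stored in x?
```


count([2, 2, 5, 5, 4, 2, 5], 2)
lst[0]=2 == 2: 1 + count([2, 5, 5, 4, 2, 5], 2)
lst[0]=2 == 2: 1 + count([5, 5, 4, 2, 5], 2)
lst[0]=5 != 2: 0 + count([5, 4, 2, 5], 2)
lst[0]=5 != 2: 0 + count([4, 2, 5], 2)
lst[0]=4 != 2: 0 + count([2, 5], 2)
lst[0]=2 == 2: 1 + count([5], 2)
lst[0]=5 != 2: 0 + count([], 2)
= 3


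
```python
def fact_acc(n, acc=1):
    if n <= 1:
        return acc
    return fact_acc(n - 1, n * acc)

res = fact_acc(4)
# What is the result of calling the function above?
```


fact_acc(4, 1)
= fact_acc(3, 4 * 1) = fact_acc(3, 4)
= fact_acc(2, 3 * 4) = fact_acc(2, 12)
= fact_acc(1, 2 * 12) = fact_acc(1, 24)
n <= 1, return acc = 24


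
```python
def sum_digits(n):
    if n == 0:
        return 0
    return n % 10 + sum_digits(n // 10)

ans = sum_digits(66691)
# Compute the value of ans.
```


sum_digits(66691)
= 1 + sum_digits(6669)
= 1 + 9 + sum_digits(666)
= 1 + 9 + 6 + sum_digits(66)
= 1 + 9 + 6 + 6 + sum_digits(6)
= 1 + 9 + 6 + 6 + 6 + sum_digits(0)
= 1 + 9 + 6 + 6 + 6 + 0
= 28


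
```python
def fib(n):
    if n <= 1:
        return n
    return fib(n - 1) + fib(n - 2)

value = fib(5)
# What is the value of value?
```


fib(5)
= fib(4) + fib(3)
= (fib(3) + fib(2)) + fib(3)
Computing bottom-up: fib(0)=0, fib(1)=1, fib(2)=1, fib(3)=2, fib(4)=3, fib(5)=5
= 5


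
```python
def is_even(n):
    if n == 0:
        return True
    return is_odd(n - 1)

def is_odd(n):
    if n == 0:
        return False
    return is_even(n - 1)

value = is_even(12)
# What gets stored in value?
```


is_even(12)
= is_odd(11)
= is_even(10)
= is_odd(9)
= is_even(8)
= is_odd(7)
= is_even(6)
= is_odd(5)
= is_even(4)
= is_odd(3)
= is_even(2)
= is_odd(1)
= is_even(0)
n == 0: return True
= True


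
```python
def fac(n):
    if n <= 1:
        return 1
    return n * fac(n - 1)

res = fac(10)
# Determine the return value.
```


fac(10)
= 10 * fac(9)
= 10 * 9 * fac(8)
= 10 * 9 * 8 * fac(7)
= 10 * 9 * 8 * 7 * fac(6)
= 10 * 9 * 8 * 7 * 6 * fac(5)
= 10 * 9 * 8 * 7 * 6 * 5 * fac(4)
= 10 * 9 * 8 * 7 * 6 * 5 * 4 * fac(3)
= 10 * 9 * 8 * 7 * 6 * 5 * 4 * 3 * fac(2)
= 10 * 9 * 8 * 7 * 6 * 5 * 4 * 3 * 2 * fac(1)
= 10 * 9 * 8 * 7 * 6 * 5 * 4 * 3 * 2 * 1
= 3628800


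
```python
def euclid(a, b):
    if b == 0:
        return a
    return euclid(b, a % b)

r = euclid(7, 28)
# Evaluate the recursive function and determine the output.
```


euclid(7, 28)
= euclid(28, 7 % 28) = euclid(28, 7)
= euclid(7, 28 % 7) = euclid(7, 0)
b == 0, return a = 7


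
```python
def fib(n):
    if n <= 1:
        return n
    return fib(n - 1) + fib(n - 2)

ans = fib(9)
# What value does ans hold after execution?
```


fib(9)
= fib(8) + fib(7)
= (fib(7) + fib(6)) + fib(7)
Computing bottom-up: fib(0)=0, fib(1)=1, fib(2)=1, fib(3)=2, fib(4)=3, fib(5)=5, fib(6)=8, fib(7)=13, fib(8)=21, fib(9)=34
= 34


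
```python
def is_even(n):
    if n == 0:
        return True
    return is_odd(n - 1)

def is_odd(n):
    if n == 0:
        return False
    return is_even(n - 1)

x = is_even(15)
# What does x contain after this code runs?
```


is_even(15)
= is_odd(14)
= is_even(13)
= is_odd(12)
= is_even(11)
= is_odd(10)
= is_even(9)
= is_odd(8)
= is_even(7)
= is_odd(6)
= is_even(5)
= is_odd(4)
= is_even(3)
= is_odd(2)
= is_even(1)
= is_odd(0)
n == 0: return False
= False


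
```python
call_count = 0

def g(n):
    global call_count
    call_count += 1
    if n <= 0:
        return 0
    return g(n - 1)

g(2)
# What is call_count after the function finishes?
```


g(2) calls g(1) calls ... calls g(0)
Total calls: 2 + 1 (for base case) = 3


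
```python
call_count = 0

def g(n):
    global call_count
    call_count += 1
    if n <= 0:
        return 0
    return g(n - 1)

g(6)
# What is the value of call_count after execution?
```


g(6) calls g(5) calls ... calls g(0)
Total calls: 6 + 1 (for base case) = 7


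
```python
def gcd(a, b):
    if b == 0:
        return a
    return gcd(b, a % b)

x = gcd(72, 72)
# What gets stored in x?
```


gcd(72, 72)
= gcd(72, 72 % 72) = gcd(72, 0)
b == 0, return a = 72


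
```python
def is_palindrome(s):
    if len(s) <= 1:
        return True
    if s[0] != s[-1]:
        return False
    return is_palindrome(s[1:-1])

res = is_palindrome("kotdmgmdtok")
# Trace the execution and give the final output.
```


is_palindrome("kotdmgmdtok")
"kotdmgmdtok": s[0]='k' == s[-1]='k' -> is_palindrome("otdmgmdto")
"otdmgmdto": s[0]='o' == s[-1]='o' -> is_palindrome("tdmgmdt")
"tdmgmdt": s[0]='t' == s[-1]='t' -> is_palindrome("dmgmd")
"dmgmd": s[0]='d' == s[-1]='d' -> is_palindrome("mgm")
"mgm": s[0]='m' == s[-1]='m' -> is_palindrome("g")
"g": len <= 1 -> True
= True


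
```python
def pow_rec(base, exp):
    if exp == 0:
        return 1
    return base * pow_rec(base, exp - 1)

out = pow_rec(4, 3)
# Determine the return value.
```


pow_rec(4, 3)
= 4 * pow_rec(4, 2)
= 4 * 4 * pow_rec(4, 1)
= 4 * 4 * 4 * pow_rec(4, 0)
= 4 * 4 * 4 * 1
= 64


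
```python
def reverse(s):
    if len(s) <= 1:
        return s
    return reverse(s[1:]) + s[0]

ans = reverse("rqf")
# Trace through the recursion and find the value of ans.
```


reverse("rqf")
= reverse("qf") + "r"
= reverse("f") + "q" + "r"
= "f" + "q" + "r"
= "fqr"


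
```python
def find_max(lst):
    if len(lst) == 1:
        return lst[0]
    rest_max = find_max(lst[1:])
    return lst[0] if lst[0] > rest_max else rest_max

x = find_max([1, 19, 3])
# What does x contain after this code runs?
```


find_max([1, 19, 3])
= compare 1 with find_max([19, 3])
= compare 19 with find_max([3])
Base: find_max([3]) = 3
compare 19 with 3: max = 19
compare 1 with 19: max = 19
= 19


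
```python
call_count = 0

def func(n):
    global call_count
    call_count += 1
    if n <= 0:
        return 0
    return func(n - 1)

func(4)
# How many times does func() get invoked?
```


func(4) calls func(3) calls ... calls func(0)
Total calls: 4 + 1 (for base case) = 5


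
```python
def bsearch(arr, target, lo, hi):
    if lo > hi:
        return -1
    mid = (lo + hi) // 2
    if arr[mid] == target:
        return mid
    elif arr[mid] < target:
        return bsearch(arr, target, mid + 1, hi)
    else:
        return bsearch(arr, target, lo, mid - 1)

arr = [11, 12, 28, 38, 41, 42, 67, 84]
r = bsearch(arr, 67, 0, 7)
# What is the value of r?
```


bsearch(arr, 67, 0, 7)
lo=0, hi=7, mid=3, arr[mid]=38
38 < 67, search right half
lo=4, hi=7, mid=5, arr[mid]=42
42 < 67, search right half
lo=6, hi=7, mid=6, arr[mid]=67
arr[6] == 67, found at index 6
= 6


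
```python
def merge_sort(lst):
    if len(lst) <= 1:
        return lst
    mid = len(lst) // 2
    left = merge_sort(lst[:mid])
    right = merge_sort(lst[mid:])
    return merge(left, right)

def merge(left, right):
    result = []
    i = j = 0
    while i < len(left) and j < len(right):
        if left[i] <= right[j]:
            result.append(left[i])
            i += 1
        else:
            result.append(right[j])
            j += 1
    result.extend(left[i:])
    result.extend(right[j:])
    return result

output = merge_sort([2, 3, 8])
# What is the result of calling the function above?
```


merge_sort([2, 3, 8])
Split into [2] and [3, 8]
Left sorted: [2]
Right sorted: [3, 8]
Merge [2] and [3, 8]
= [2, 3, 8]


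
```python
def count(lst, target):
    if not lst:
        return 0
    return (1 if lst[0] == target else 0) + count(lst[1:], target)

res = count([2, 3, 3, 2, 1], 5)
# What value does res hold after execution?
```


count([2, 3, 3, 2, 1], 5)
lst[0]=2 != 5: 0 + count([3, 3, 2, 1], 5)
lst[0]=3 != 5: 0 + count([3, 2, 1], 5)
lst[0]=3 != 5: 0 + count([2, 1], 5)
lst[0]=2 != 5: 0 + count([1], 5)
lst[0]=1 != 5: 0 + count([], 5)
= 0


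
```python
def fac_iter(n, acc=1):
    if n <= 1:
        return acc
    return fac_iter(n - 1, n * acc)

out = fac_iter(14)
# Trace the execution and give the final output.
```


fac_iter(14, 1)
= fac_iter(13, 14 * 1) = fac_iter(13, 14)
= fac_iter(12, 13 * 14) = fac_iter(12, 182)
= fac_iter(11, 12 * 182) = fac_iter(11, 2184)
= fac_iter(10, 11 * 2184) = fac_iter(10, 24024)
= fac_iter(9, 10 * 24024) = fac_iter(9, 240240)
= fac_iter(8, 9 * 240240) = fac_iter(8, 2162160)
= fac_iter(7, 8 * 2162160) = fac_iter(7, 17297280)
= fac_iter(6, 7 * 17297280) = fac_iter(6, 121080960)
= fac_iter(5, 6 * 121080960) = fac_iter(5, 726485760)
= fac_iter(4, 5 * 726485760) = fac_iter(4, 3632428800)
= fac_iter(3, 4 * 3632428800) = fac_iter(3, 14529715200)
= fac_iter(2, 3 * 14529715200) = fac_iter(2, 43589145600)
= fac_iter(1, 2 * 43589145600) = fac_iter(1, 87178291200)
n <= 1, return acc = 87178291200


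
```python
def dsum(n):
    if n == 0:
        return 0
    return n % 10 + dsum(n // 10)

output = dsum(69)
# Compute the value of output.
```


dsum(69)
= 9 + dsum(6)
= 9 + 6 + dsum(0)
= 9 + 6 + 0
= 15


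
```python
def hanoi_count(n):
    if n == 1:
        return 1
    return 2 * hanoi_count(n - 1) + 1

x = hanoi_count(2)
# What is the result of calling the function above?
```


hanoi_count(2)
= 2 * hanoi_count(1) + 1
Now compute bottom-up:
hanoi_count(1) = 1
hanoi_count(2) = 2 * 1 + 1 = 3
= 3


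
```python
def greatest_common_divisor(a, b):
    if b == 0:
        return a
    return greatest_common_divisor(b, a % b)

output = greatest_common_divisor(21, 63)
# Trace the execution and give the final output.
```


greatest_common_divisor(21, 63)
= greatest_common_divisor(63, 21 % 63) = greatest_common_divisor(63, 21)
= greatest_common_divisor(21, 63 % 21) = greatest_common_divisor(21, 0)
b == 0, return a = 21


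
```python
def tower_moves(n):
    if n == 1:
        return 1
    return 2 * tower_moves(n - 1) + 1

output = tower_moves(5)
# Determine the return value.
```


tower_moves(5)
= 2 * tower_moves(4) + 1
= 2 * (2 * tower_moves(3) + 1) + 1
= 2 * (2 * (2 * tower_moves(2) + 1) + 1) + 1
= 2 * (2 * (2 * (2 * tower_moves(1) + 1) + 1) + 1) + 1
Now compute bottom-up:
tower_moves(1) = 1
tower_moves(2) = 2 * 1 + 1 = 3
tower_moves(3) = 2 * 3 + 1 = 7
tower_moves(4) = 2 * 7 + 1 = 15
tower_moves(5) = 2 * 15 + 1 = 31
= 31


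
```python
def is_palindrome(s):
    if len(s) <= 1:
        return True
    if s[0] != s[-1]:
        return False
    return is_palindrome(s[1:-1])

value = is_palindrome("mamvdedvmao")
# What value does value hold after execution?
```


is_palindrome("mamvdedvmao")
"mamvdedvmao": s[0]='m' != s[-1]='o' -> False
= False


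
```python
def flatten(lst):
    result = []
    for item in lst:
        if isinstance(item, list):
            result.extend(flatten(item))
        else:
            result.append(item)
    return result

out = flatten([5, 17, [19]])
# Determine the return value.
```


flatten([5, 17, [19]])
Processing each element:
  5 is not a list -> append 5
  17 is not a list -> append 17
  [19] is a list -> flatten recursively -> [19]
= [5, 17, 19]


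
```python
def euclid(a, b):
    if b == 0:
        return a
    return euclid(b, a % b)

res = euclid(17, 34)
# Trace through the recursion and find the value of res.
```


euclid(17, 34)
= euclid(34, 17 % 34) = euclid(34, 17)
= euclid(17, 34 % 17) = euclid(17, 0)
b == 0, return a = 17


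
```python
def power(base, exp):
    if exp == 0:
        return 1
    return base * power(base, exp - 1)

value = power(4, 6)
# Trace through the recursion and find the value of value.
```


power(4, 6)
= 4 * power(4, 5)
= 4 * 4 * power(4, 4)
= 4 * 4 * 4 * power(4, 3)
= 4 * 4 * 4 * 4 * power(4, 2)
= 4 * 4 * 4 * 4 * 4 * power(4, 1)
= 4 * 4 * 4 * 4 * 4 * 4 * power(4, 0)
= 4 * 4 * 4 * 4 * 4 * 4 * 1
= 4096


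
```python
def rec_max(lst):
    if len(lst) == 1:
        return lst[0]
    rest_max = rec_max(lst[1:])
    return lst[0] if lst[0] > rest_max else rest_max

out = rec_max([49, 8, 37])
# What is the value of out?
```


rec_max([49, 8, 37])
= compare 49 with rec_max([8, 37])
= compare 8 with rec_max([37])
Base: rec_max([37]) = 37
compare 8 with 37: max = 37
compare 49 with 37: max = 49
= 49


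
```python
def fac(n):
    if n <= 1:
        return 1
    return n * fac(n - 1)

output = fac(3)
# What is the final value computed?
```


fac(3)
= 3 * fac(2)
= 3 * 2 * fac(1)
= 3 * 2 * 1
= 6


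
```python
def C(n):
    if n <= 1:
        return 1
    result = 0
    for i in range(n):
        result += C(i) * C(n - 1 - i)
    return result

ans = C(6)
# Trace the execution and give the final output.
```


C(6)
= sum of C(i) * C(6-1-i) for i in 0..5
First compute sub-values bottom-up:
  C(0) = 1, C(1) = 1
  C(2) = 1*1 + 1*1 = 2
  C(3) = 1*2 + 1*1 + 2*1 = 5
  C(4) = 1*5 + 1*2 + 2*1 + 5*1 = 14
  C(5) = 1*14 + 1*5 + 2*2 + 5*1 + 14*1 = 42
Now C(6):
  C(0)*C(5) = 1*42 = 42
  C(1)*C(4) = 1*14 = 14
  C(2)*C(3) = 2*5 = 10
  C(3)*C(2) = 5*2 = 10
  C(4)*C(1) = 14*1 = 14
  C(5)*C(0) = 42*1 = 42
= 42 + 14 + 10 + 10 + 14 + 42
= 132


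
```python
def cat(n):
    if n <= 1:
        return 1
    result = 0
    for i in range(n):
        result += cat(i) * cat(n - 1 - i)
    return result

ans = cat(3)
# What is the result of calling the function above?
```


cat(3)
= sum of cat(i) * cat(3-1-i) for i in 0..2
First compute sub-values bottom-up:
  cat(0) = 1, cat(1) = 1
  cat(2) = 1*1 + 1*1 = 2
Now cat(3):
  cat(0)*cat(2) = 1*2 = 2
  cat(1)*cat(1) = 1*1 = 1
  cat(2)*cat(0) = 2*1 = 2
= 2 + 1 + 2
= 5


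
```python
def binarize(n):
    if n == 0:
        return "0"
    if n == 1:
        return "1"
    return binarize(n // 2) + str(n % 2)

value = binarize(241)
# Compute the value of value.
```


binarize(241)
= binarize(120) + "1"
= binarize(60) + "0" + "1"
= binarize(30) + "0" + "0" + "1"
= binarize(15) + "0" + "0" + "0" + "1"
= binarize(7) + "1" + "0" + "0" + "0" + "1"
= binarize(3) + "1" + "1" + "0" + "0" + "0" + "1"
= binarize(1) + "1" + "1" + "1" + "0" + "0" + "0" + "1"
= "1" + "1" + "1" + "1" + "0" + "0" + "0" + "1"
= "11110001"


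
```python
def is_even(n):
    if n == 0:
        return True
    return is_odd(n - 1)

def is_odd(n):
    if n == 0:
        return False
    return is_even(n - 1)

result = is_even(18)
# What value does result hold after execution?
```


is_even(18)
= is_odd(17)
= is_even(16)
= is_odd(15)
= is_even(14)
= is_odd(13)
= is_even(12)
= is_odd(11)
= is_even(10)
= is_odd(9)
= is_even(8)
= is_odd(7)
= is_even(6)
= is_odd(5)
= is_even(4)
= is_odd(3)
= is_even(2)
= is_odd(1)
= is_even(0)
n == 0: return True
= True


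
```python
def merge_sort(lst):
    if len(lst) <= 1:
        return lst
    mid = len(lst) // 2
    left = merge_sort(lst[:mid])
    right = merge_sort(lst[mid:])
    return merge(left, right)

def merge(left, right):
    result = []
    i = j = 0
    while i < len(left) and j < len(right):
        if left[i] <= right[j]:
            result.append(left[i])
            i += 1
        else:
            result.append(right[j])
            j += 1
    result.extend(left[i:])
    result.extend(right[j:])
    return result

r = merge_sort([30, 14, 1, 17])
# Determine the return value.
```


merge_sort([30, 14, 1, 17])
Split into [30, 14] and [1, 17]
Left sorted: [14, 30]
Right sorted: [1, 17]
Merge [14, 30] and [1, 17]
= [1, 14, 17, 30]


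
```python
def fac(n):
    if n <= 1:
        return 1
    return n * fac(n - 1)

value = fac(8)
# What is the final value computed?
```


fac(8)
= 8 * fac(7)
= 8 * 7 * fac(6)
= 8 * 7 * 6 * fac(5)
= 8 * 7 * 6 * 5 * fac(4)
= 8 * 7 * 6 * 5 * 4 * fac(3)
= 8 * 7 * 6 * 5 * 4 * 3 * fac(2)
= 8 * 7 * 6 * 5 * 4 * 3 * 2 * fac(1)
= 8 * 7 * 6 * 5 * 4 * 3 * 2 * 1
= 40320


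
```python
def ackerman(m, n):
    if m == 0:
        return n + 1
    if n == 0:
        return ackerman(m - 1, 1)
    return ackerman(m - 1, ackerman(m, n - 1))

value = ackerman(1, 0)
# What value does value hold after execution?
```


ackerman(1, 0)
n == 0: return ackerman(0, 1)
= ackerman(0, 1) = 2
= 2


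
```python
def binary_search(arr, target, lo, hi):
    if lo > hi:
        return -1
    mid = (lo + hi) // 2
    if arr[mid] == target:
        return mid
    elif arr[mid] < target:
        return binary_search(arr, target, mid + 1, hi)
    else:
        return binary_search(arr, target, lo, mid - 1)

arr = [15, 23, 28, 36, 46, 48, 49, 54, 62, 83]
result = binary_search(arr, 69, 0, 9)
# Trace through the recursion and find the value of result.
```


binary_search(arr, 69, 0, 9)
lo=0, hi=9, mid=4, arr[mid]=46
46 < 69, search right half
lo=5, hi=9, mid=7, arr[mid]=54
54 < 69, search right half
lo=8, hi=9, mid=8, arr[mid]=62
62 < 69, search right half
lo=9, hi=9, mid=9, arr[mid]=83
83 > 69, search left half
lo > hi, target not found, return -1
= -1


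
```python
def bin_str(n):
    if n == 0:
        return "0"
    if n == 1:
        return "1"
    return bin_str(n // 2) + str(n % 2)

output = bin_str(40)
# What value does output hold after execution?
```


bin_str(40)
= bin_str(20) + "0"
= bin_str(10) + "0" + "0"
= bin_str(5) + "0" + "0" + "0"
= bin_str(2) + "1" + "0" + "0" + "0"
= bin_str(1) + "0" + "1" + "0" + "0" + "0"
= "1" + "0" + "1" + "0" + "0" + "0"
= "101000"


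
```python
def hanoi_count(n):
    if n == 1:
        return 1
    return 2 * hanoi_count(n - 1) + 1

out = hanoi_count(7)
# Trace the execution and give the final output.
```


hanoi_count(7)
= 2 * hanoi_count(6) + 1
= 2 * (2 * hanoi_count(5) + 1) + 1
= 2 * (2 * (2 * hanoi_count(4) + 1) + 1) + 1
= 2 * (2 * (2 * (2 * hanoi_count(3) + 1) + 1) + 1) + 1
= 2 * (2 * (2 * (2 * (2 * hanoi_count(2) + 1) + 1) + 1) + 1) + 1
= 2 * (2 * (2 * (2 * (2 * (2 * hanoi_count(1) + 1) + 1) + 1) + 1) + 1) + 1
Now compute bottom-up:
hanoi_count(1) = 1
hanoi_count(2) = 2 * 1 + 1 = 3
hanoi_count(3) = 2 * 3 + 1 = 7
hanoi_count(4) = 2 * 7 + 1 = 15
hanoi_count(5) = 2 * 15 + 1 = 31
hanoi_count(6) = 2 * 31 + 1 = 63
hanoi_count(7) = 2 * 63 + 1 = 127
= 127


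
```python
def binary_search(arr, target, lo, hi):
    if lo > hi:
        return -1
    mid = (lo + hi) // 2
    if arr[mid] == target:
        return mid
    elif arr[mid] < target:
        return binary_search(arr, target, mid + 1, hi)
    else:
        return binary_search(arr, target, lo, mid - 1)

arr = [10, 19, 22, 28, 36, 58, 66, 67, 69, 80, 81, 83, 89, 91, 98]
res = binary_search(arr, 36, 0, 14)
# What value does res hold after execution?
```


binary_search(arr, 36, 0, 14)
lo=0, hi=14, mid=7, arr[mid]=67
67 > 36, search left half
lo=0, hi=6, mid=3, arr[mid]=28
28 < 36, search right half
lo=4, hi=6, mid=5, arr[mid]=58
58 > 36, search left half
lo=4, hi=4, mid=4, arr[mid]=36
arr[4] == 36, found at index 4
= 4


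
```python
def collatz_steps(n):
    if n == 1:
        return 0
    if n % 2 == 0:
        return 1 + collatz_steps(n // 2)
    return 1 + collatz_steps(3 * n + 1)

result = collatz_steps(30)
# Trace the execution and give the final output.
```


collatz_steps(30)
30 is even -> collatz_steps(15)
15 is odd -> 3*15+1 = 46 -> collatz_steps(46)
46 is even -> collatz_steps(23)
23 is odd -> 3*23+1 = 70 -> collatz_steps(70)
70 is even -> collatz_steps(35)
35 is odd -> 3*35+1 = 106 -> collatz_steps(106)
106 is even -> collatz_steps(53)
53 is odd -> 3*53+1 = 160 -> collatz_steps(160)
160 is even -> collatz_steps(80)
80 is even -> collatz_steps(40)
40 is even -> collatz_steps(20)
20 is even -> collatz_steps(10)
10 is even -> collatz_steps(5)
5 is odd -> 3*5+1 = 16 -> collatz_steps(16)
16 is even -> collatz_steps(8)
8 is even -> collatz_steps(4)
4 is even -> collatz_steps(2)
2 is even -> collatz_steps(1)
Reached 1 after 18 steps
= 18


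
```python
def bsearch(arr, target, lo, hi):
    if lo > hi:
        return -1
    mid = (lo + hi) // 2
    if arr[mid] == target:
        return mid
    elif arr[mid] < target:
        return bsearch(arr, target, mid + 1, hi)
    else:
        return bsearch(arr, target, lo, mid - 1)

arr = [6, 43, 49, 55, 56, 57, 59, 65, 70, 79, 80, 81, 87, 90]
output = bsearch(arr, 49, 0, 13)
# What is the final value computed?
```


bsearch(arr, 49, 0, 13)
lo=0, hi=13, mid=6, arr[mid]=59
59 > 49, search left half
lo=0, hi=5, mid=2, arr[mid]=49
arr[2] == 49, found at index 2
= 2


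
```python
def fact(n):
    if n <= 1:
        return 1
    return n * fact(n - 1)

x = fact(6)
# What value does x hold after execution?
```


fact(6)
= 6 * fact(5)
= 6 * 5 * fact(4)
= 6 * 5 * 4 * fact(3)
= 6 * 5 * 4 * 3 * fact(2)
= 6 * 5 * 4 * 3 * 2 * fact(1)
= 6 * 5 * 4 * 3 * 2 * 1
= 720


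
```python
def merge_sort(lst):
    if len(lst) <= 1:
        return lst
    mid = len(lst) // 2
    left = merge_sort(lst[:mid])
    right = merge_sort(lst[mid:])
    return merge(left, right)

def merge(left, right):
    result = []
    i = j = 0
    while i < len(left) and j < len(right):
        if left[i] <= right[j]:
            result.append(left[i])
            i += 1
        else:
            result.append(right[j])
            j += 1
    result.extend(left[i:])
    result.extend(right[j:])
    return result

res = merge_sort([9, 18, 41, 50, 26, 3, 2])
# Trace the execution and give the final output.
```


merge_sort([9, 18, 41, 50, 26, 3, 2])
Split into [9, 18, 41] and [50, 26, 3, 2]
Left sorted: [9, 18, 41]
Right sorted: [2, 3, 26, 50]
Merge [9, 18, 41] and [2, 3, 26, 50]
= [2, 3, 9, 18, 26, 41, 50]


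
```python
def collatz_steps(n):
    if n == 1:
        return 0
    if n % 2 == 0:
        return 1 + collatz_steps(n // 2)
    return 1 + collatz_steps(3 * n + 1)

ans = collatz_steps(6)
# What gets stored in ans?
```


collatz_steps(6)
6 is even -> collatz_steps(3)
3 is odd -> 3*3+1 = 10 -> collatz_steps(10)
10 is even -> collatz_steps(5)
5 is odd -> 3*5+1 = 16 -> collatz_steps(16)
16 is even -> collatz_steps(8)
8 is even -> collatz_steps(4)
4 is even -> collatz_steps(2)
2 is even -> collatz_steps(1)
Reached 1 after 8 steps
= 8


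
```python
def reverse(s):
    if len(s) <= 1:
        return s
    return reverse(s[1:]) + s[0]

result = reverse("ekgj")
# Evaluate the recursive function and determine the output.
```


reverse("ekgj")
= reverse("kgj") + "e"
= reverse("gj") + "k" + "e"
= reverse("j") + "g" + "k" + "e"
= "j" + "g" + "k" + "e"
= "jgke"


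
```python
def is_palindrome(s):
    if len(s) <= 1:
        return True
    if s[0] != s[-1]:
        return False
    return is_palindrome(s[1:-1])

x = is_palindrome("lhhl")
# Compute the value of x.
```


is_palindrome("lhhl")
"lhhl": s[0]='l' == s[-1]='l' -> is_palindrome("hh")
"hh": s[0]='h' == s[-1]='h' -> is_palindrome("")
"": len <= 1 -> True
= True


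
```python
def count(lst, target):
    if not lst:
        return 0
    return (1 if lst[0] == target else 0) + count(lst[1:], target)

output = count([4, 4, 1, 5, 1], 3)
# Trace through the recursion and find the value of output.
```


count([4, 4, 1, 5, 1], 3)
lst[0]=4 != 3: 0 + count([4, 1, 5, 1], 3)
lst[0]=4 != 3: 0 + count([1, 5, 1], 3)
lst[0]=1 != 3: 0 + count([5, 1], 3)
lst[0]=5 != 3: 0 + count([1], 3)
lst[0]=1 != 3: 0 + count([], 3)
= 0


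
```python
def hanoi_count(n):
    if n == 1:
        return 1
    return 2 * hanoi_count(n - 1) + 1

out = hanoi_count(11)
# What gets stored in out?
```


hanoi_count(11)
= 2 * hanoi_count(10) + 1
= 2 * (2 * hanoi_count(9) + 1) + 1
= 2 * (2 * (2 * hanoi_count(8) + 1) + 1) + 1
= 2 * (2 * (2 * (2 * hanoi_count(7) + 1) + 1) + 1) + 1
= 2 * (2 * (2 * (2 * (2 * hanoi_count(6) + 1) + 1) + 1) + 1) + 1
= 2 * (2 * (2 * (2 * (2 * (2 * hanoi_count(5) + 1) + 1) + 1) + 1) + 1) + 1
= 2 * (2 * (2 * (2 * (2 * (2 * (2 * hanoi_count(4) + 1) + 1) + 1) + 1) + 1) + 1) + 1
= 2 * (2 * (2 * (2 * (2 * (2 * (2 * (2 * hanoi_count(3) + 1) + 1) + 1) + 1) + 1) + 1) + 1) + 1
= 2 * (2 * (2 * (2 * (2 * (2 * (2 * (2 * (2 * hanoi_count(2) + 1) + 1) + 1) + 1) + 1) + 1) + 1) + 1) + 1
= 2 * (2 * (2 * (2 * (2 * (2 * (2 * (2 * (2 * (2 * hanoi_count(1) + 1) + 1) + 1) + 1) + 1) + 1) + 1) + 1) + 1) + 1
Now compute bottom-up:
hanoi_count(1) = 1
hanoi_count(2) = 2 * 1 + 1 = 3
hanoi_count(3) = 2 * 3 + 1 = 7
hanoi_count(4) = 2 * 7 + 1 = 15
hanoi_count(5) = 2 * 15 + 1 = 31
hanoi_count(6) = 2 * 31 + 1 = 63
hanoi_count(7) = 2 * 63 + 1 = 127
hanoi_count(8) = 2 * 127 + 1 = 255
hanoi_count(9) = 2 * 255 + 1 = 511
hanoi_count(10) = 2 * 511 + 1 = 1023
hanoi_count(11) = 2 * 1023 + 1 = 2047
= 2047


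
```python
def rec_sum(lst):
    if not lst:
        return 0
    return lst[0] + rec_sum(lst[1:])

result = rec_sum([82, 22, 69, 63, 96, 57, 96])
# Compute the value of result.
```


rec_sum([82, 22, 69, 63, 96, 57, 96])
= 82 + rec_sum([22, 69, 63, 96, 57, 96])
= 82 + 22 + rec_sum([69, 63, 96, 57, 96])
= 82 + 22 + 69 + rec_sum([63, 96, 57, 96])
= 82 + 22 + 69 + 63 + rec_sum([96, 57, 96])
= 82 + 22 + 69 + 63 + 96 + rec_sum([57, 96])
= 82 + 22 + 69 + 63 + 96 + 57 + rec_sum([96])
= 82 + 22 + 69 + 63 + 96 + 57 + 96 + rec_sum([])
= 82 + 22 + 69 + 63 + 96 + 57 + 96 + 0
= 485


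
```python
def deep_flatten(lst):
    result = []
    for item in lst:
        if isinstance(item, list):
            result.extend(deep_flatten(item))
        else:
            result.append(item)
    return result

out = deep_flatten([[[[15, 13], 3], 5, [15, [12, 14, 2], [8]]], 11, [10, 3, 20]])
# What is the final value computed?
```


deep_flatten([[[[15, 13], 3], 5, [15, [12, 14, 2], [8]]], 11, [10, 3, 20]])
Processing each element:
  [[[15, 13], 3], 5, [15, [12, 14, 2], [8]]] is a list -> deep_flatten recursively -> [15, 13, 3, 5, 15, 12, 14, 2, 8]
  11 is not a list -> append 11
  [10, 3, 20] is a list -> deep_flatten recursively -> [10, 3, 20]
= [15, 13, 3, 5, 15, 12, 14, 2, 8, 11, 10, 3, 20]
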